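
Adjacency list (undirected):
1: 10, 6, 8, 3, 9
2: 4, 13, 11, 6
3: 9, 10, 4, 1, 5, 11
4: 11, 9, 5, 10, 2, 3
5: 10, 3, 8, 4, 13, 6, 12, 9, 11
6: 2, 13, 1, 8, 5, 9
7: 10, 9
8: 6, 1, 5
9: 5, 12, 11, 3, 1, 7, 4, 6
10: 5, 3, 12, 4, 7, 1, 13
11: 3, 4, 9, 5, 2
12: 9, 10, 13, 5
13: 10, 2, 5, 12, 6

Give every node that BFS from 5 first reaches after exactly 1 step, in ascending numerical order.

3, 4, 6, 8, 9, 10, 11, 12, 13

Level 0: 5
Level 1: 3, 4, 6, 8, 9, 10, 11, 12, 13
Level 2: 1, 2, 7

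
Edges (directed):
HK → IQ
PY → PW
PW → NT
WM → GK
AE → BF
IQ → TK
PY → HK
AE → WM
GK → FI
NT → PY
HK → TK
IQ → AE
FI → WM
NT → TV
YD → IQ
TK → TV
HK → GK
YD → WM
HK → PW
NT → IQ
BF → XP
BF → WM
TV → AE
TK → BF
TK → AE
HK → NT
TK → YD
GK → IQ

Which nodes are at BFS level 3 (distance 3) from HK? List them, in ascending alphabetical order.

Level 0: HK
Level 1: GK, IQ, NT, PW, TK
Level 2: AE, BF, FI, PY, TV, YD
Level 3: WM, XP

WM, XP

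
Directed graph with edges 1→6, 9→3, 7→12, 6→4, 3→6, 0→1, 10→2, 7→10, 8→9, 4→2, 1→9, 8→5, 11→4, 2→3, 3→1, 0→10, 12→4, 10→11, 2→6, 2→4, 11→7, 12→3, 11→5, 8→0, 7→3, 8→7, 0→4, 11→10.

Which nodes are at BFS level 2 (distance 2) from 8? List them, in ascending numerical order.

Level 0: 8
Level 1: 0, 5, 7, 9
Level 2: 1, 3, 4, 10, 12
Level 3: 2, 6, 11

1, 3, 4, 10, 12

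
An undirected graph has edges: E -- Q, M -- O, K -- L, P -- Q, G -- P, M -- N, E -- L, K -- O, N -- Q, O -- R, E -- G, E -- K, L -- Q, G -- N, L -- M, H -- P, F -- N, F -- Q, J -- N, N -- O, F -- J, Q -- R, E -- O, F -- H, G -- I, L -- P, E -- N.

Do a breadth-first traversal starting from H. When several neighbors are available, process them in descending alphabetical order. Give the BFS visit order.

Visit H; enqueue P, F → queue [P, F]
Visit P; enqueue Q, L, G → queue [F, Q, L, G]
Visit F; enqueue N, J → queue [Q, L, G, N, J]
Visit Q; enqueue R, E → queue [L, G, N, J, R, E]
Visit L; enqueue M, K → queue [G, N, J, R, E, M, K]
Visit G; enqueue I → queue [N, J, R, E, M, K, I]
Visit N; enqueue O → queue [J, R, E, M, K, I, O]
Visit J → queue [R, E, M, K, I, O]
Visit R → queue [E, M, K, I, O]
Visit E → queue [M, K, I, O]
Visit M → queue [K, I, O]
Visit K → queue [I, O]
Visit I → queue [O]
Visit O → queue []

H → P → F → Q → L → G → N → J → R → E → M → K → I → O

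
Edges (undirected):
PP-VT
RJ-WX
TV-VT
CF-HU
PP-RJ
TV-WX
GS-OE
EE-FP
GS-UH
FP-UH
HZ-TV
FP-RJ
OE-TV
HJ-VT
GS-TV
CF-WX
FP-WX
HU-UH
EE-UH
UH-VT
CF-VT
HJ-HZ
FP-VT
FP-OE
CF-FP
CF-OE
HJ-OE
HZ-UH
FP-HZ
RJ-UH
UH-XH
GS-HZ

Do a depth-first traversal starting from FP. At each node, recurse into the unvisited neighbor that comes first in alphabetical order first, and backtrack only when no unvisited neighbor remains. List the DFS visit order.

FP -> CF -> HU -> UH -> EE -> GS -> HZ -> HJ -> OE -> TV -> VT -> PP -> RJ -> WX -> XH

Visit FP
FP → CF
CF → HU
HU → UH
UH → EE
UH → GS
GS → HZ
HZ → HJ
HJ → OE
OE → TV
TV → VT
VT → PP
PP → RJ
RJ → WX
UH → XH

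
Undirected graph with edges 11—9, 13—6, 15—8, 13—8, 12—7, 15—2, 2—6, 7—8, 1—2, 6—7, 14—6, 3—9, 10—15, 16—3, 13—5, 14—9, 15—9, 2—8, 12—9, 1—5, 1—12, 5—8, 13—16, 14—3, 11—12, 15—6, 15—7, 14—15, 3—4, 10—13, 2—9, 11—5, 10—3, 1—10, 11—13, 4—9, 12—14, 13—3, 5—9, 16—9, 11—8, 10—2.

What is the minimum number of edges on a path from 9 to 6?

Level 0: 9
Level 1: 2, 3, 4, 5, 11, 12, 14, 15, 16
Level 2: 1, 6, 7, 8, 10, 13
6 first appears at level 2.

2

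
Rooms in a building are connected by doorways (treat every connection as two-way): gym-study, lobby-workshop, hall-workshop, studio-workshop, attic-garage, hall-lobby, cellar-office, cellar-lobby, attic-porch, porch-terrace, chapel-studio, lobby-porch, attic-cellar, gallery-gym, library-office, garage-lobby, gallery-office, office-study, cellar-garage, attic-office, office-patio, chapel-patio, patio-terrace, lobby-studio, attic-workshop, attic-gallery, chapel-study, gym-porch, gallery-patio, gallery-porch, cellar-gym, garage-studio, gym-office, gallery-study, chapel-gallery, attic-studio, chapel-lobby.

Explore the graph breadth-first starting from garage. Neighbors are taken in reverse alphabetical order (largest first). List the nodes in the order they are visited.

garage, studio, lobby, cellar, attic, workshop, chapel, porch, hall, office, gym, gallery, study, patio, terrace, library

Visit garage; enqueue studio, lobby, cellar, attic → queue [studio, lobby, cellar, attic]
Visit studio; enqueue workshop, chapel → queue [lobby, cellar, attic, workshop, chapel]
Visit lobby; enqueue porch, hall → queue [cellar, attic, workshop, chapel, porch, hall]
Visit cellar; enqueue office, gym → queue [attic, workshop, chapel, porch, hall, office, gym]
Visit attic; enqueue gallery → queue [workshop, chapel, porch, hall, office, gym, gallery]
Visit workshop → queue [chapel, porch, hall, office, gym, gallery]
Visit chapel; enqueue study, patio → queue [porch, hall, office, gym, gallery, study, patio]
Visit porch; enqueue terrace → queue [hall, office, gym, gallery, study, patio, terrace]
Visit hall → queue [office, gym, gallery, study, patio, terrace]
Visit office; enqueue library → queue [gym, gallery, study, patio, terrace, library]
Visit gym → queue [gallery, study, patio, terrace, library]
Visit gallery → queue [study, patio, terrace, library]
Visit study → queue [patio, terrace, library]
Visit patio → queue [terrace, library]
Visit terrace → queue [library]
Visit library → queue []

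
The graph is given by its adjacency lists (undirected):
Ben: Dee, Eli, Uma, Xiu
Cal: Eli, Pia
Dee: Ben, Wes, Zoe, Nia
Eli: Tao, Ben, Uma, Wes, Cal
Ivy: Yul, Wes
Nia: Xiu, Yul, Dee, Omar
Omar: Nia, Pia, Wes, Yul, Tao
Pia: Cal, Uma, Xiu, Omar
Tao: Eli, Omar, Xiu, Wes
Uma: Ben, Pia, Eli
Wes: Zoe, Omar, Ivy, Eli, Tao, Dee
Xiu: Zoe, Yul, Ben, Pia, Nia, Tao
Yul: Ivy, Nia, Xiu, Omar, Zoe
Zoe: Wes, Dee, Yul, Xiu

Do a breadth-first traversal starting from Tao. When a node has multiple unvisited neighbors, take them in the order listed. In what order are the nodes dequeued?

Tao Eli Omar Xiu Wes Ben Uma Cal Nia Pia Yul Zoe Ivy Dee

Visit Tao; enqueue Eli, Omar, Xiu, Wes → queue [Eli, Omar, Xiu, Wes]
Visit Eli; enqueue Ben, Uma, Cal → queue [Omar, Xiu, Wes, Ben, Uma, Cal]
Visit Omar; enqueue Nia, Pia, Yul → queue [Xiu, Wes, Ben, Uma, Cal, Nia, Pia, Yul]
Visit Xiu; enqueue Zoe → queue [Wes, Ben, Uma, Cal, Nia, Pia, Yul, Zoe]
Visit Wes; enqueue Ivy, Dee → queue [Ben, Uma, Cal, Nia, Pia, Yul, Zoe, Ivy, Dee]
Visit Ben → queue [Uma, Cal, Nia, Pia, Yul, Zoe, Ivy, Dee]
Visit Uma → queue [Cal, Nia, Pia, Yul, Zoe, Ivy, Dee]
Visit Cal → queue [Nia, Pia, Yul, Zoe, Ivy, Dee]
Visit Nia → queue [Pia, Yul, Zoe, Ivy, Dee]
Visit Pia → queue [Yul, Zoe, Ivy, Dee]
Visit Yul → queue [Zoe, Ivy, Dee]
Visit Zoe → queue [Ivy, Dee]
Visit Ivy → queue [Dee]
Visit Dee → queue []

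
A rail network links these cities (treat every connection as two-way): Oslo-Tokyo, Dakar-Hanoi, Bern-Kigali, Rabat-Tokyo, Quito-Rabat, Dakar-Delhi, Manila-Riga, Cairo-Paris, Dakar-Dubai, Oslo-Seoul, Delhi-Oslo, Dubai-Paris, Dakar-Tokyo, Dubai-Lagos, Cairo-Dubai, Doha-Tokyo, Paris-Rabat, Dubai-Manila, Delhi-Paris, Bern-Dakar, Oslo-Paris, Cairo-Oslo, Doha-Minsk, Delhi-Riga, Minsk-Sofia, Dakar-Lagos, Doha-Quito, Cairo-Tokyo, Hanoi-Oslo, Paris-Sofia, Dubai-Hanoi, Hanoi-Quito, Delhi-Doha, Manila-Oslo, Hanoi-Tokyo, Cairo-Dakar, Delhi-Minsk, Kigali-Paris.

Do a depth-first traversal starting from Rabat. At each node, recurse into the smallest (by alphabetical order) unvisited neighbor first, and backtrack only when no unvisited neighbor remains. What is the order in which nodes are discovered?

Rabat, Paris, Cairo, Dakar, Bern, Kigali, Delhi, Doha, Minsk, Sofia, Quito, Hanoi, Dubai, Lagos, Manila, Oslo, Seoul, Tokyo, Riga

Visit Rabat
Rabat → Paris
Paris → Cairo
Cairo → Dakar
Dakar → Bern
Bern → Kigali
Dakar → Delhi
Delhi → Doha
Doha → Minsk
Minsk → Sofia
Doha → Quito
Quito → Hanoi
Hanoi → Dubai
Dubai → Lagos
Dubai → Manila
Manila → Oslo
Oslo → Seoul
Oslo → Tokyo
Manila → Riga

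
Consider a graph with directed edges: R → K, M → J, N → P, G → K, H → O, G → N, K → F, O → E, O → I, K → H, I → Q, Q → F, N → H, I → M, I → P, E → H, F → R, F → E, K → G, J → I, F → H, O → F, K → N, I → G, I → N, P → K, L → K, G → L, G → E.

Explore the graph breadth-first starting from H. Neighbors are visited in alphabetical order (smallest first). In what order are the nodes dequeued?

Visit H; enqueue O → queue [O]
Visit O; enqueue E, F, I → queue [E, F, I]
Visit E → queue [F, I]
Visit F; enqueue R → queue [I, R]
Visit I; enqueue G, M, N, P, Q → queue [R, G, M, N, P, Q]
Visit R; enqueue K → queue [G, M, N, P, Q, K]
Visit G; enqueue L → queue [M, N, P, Q, K, L]
Visit M; enqueue J → queue [N, P, Q, K, L, J]
Visit N → queue [P, Q, K, L, J]
Visit P → queue [Q, K, L, J]
Visit Q → queue [K, L, J]
Visit K → queue [L, J]
Visit L → queue [J]
Visit J → queue []

H → O → E → F → I → R → G → M → N → P → Q → K → L → J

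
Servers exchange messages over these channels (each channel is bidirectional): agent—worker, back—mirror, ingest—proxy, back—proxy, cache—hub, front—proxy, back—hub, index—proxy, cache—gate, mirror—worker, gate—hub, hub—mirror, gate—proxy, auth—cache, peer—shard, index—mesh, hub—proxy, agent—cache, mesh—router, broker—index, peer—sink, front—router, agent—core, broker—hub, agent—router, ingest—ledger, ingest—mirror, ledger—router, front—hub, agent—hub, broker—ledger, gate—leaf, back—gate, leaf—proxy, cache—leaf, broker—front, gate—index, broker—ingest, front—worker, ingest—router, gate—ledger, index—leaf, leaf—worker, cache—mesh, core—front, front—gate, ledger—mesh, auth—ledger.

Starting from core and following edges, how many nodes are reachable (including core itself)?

18

BFS from core visits: core, agent, front, cache, hub, router, worker, broker, gate, proxy, auth, leaf, mesh, back, mirror, ingest, ledger, index
Reachable nodes: 18 of 21 total.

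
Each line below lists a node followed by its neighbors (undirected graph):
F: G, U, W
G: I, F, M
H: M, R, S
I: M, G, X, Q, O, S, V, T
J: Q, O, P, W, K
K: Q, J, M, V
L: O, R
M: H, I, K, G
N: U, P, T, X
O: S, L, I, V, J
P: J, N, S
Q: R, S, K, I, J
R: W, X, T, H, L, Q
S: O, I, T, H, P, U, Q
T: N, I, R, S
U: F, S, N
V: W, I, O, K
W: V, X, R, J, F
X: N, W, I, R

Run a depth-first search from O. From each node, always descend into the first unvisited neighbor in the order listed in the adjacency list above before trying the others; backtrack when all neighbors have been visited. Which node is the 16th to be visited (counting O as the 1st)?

G

Visit O
O → S
S → I
I → M
M → H
H → R
R → W
W → V
V → K
K → Q
Q → J
J → P
P → N
N → U
U → F
F → G
N → T
N → X
R → L

Visit order: O, S, I, M, H, R, W, V, K, Q, J, P, N, U, F, G, T, X, L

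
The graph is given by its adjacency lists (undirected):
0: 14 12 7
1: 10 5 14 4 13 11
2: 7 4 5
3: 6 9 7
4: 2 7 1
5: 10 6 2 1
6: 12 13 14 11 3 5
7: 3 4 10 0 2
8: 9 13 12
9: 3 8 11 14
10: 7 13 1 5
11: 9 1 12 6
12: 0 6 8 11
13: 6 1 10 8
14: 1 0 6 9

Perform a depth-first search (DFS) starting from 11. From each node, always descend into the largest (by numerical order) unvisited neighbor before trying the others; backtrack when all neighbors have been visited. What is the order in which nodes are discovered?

11 12 8 13 10 7 4 2 5 6 14 9 3 1 0

Visit 11
11 → 12
12 → 8
8 → 13
13 → 10
10 → 7
7 → 4
4 → 2
2 → 5
5 → 6
6 → 14
14 → 9
9 → 3
14 → 1
14 → 0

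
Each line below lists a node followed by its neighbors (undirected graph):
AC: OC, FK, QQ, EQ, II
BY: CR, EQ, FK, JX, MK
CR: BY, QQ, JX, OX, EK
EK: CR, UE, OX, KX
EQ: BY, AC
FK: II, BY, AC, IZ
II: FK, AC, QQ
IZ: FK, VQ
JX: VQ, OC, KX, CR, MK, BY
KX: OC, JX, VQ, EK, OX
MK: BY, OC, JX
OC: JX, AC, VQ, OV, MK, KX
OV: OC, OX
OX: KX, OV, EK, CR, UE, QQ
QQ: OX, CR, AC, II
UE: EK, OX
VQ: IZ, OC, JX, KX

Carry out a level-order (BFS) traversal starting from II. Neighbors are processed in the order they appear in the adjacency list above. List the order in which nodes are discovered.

Visit II; enqueue FK, AC, QQ → queue [FK, AC, QQ]
Visit FK; enqueue BY, IZ → queue [AC, QQ, BY, IZ]
Visit AC; enqueue OC, EQ → queue [QQ, BY, IZ, OC, EQ]
Visit QQ; enqueue OX, CR → queue [BY, IZ, OC, EQ, OX, CR]
Visit BY; enqueue JX, MK → queue [IZ, OC, EQ, OX, CR, JX, MK]
Visit IZ; enqueue VQ → queue [OC, EQ, OX, CR, JX, MK, VQ]
Visit OC; enqueue OV, KX → queue [EQ, OX, CR, JX, MK, VQ, OV, KX]
Visit EQ → queue [OX, CR, JX, MK, VQ, OV, KX]
Visit OX; enqueue EK, UE → queue [CR, JX, MK, VQ, OV, KX, EK, UE]
Visit CR → queue [JX, MK, VQ, OV, KX, EK, UE]
Visit JX → queue [MK, VQ, OV, KX, EK, UE]
Visit MK → queue [VQ, OV, KX, EK, UE]
Visit VQ → queue [OV, KX, EK, UE]
Visit OV → queue [KX, EK, UE]
Visit KX → queue [EK, UE]
Visit EK → queue [UE]
Visit UE → queue []

II → FK → AC → QQ → BY → IZ → OC → EQ → OX → CR → JX → MK → VQ → OV → KX → EK → UE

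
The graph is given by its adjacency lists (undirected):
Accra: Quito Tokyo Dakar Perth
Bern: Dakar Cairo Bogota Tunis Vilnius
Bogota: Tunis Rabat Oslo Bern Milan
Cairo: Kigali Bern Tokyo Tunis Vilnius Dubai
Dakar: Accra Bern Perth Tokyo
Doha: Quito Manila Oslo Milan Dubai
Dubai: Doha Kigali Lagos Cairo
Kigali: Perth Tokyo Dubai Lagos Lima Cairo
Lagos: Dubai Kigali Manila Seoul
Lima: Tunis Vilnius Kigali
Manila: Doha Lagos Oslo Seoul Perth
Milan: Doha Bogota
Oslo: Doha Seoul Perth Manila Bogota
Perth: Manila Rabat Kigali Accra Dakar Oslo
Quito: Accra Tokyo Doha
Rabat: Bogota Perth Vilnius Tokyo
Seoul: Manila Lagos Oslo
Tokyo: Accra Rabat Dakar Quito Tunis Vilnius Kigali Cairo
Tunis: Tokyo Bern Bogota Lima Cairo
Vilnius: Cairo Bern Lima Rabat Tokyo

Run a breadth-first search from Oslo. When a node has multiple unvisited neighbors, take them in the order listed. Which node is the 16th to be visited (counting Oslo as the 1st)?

Bern

Visit Oslo; enqueue Doha, Seoul, Perth, Manila, Bogota → queue [Doha, Seoul, Perth, Manila, Bogota]
Visit Doha; enqueue Quito, Milan, Dubai → queue [Seoul, Perth, Manila, Bogota, Quito, Milan, Dubai]
Visit Seoul; enqueue Lagos → queue [Perth, Manila, Bogota, Quito, Milan, Dubai, Lagos]
Visit Perth; enqueue Rabat, Kigali, Accra, Dakar → queue [Manila, Bogota, Quito, Milan, Dubai, Lagos, Rabat, Kigali, Accra, Dakar]
Visit Manila → queue [Bogota, Quito, Milan, Dubai, Lagos, Rabat, Kigali, Accra, Dakar]
Visit Bogota; enqueue Tunis, Bern → queue [Quito, Milan, Dubai, Lagos, Rabat, Kigali, Accra, Dakar, Tunis, Bern]
Visit Quito; enqueue Tokyo → queue [Milan, Dubai, Lagos, Rabat, Kigali, Accra, Dakar, Tunis, Bern, Tokyo]
Visit Milan → queue [Dubai, Lagos, Rabat, Kigali, Accra, Dakar, Tunis, Bern, Tokyo]
Visit Dubai; enqueue Cairo → queue [Lagos, Rabat, Kigali, Accra, Dakar, Tunis, Bern, Tokyo, Cairo]
Visit Lagos → queue [Rabat, Kigali, Accra, Dakar, Tunis, Bern, Tokyo, Cairo]
Visit Rabat; enqueue Vilnius → queue [Kigali, Accra, Dakar, Tunis, Bern, Tokyo, Cairo, Vilnius]
Visit Kigali; enqueue Lima → queue [Accra, Dakar, Tunis, Bern, Tokyo, Cairo, Vilnius, Lima]
Visit Accra → queue [Dakar, Tunis, Bern, Tokyo, Cairo, Vilnius, Lima]
Visit Dakar → queue [Tunis, Bern, Tokyo, Cairo, Vilnius, Lima]
Visit Tunis → queue [Bern, Tokyo, Cairo, Vilnius, Lima]
Visit Bern → queue [Tokyo, Cairo, Vilnius, Lima]
Visit Tokyo → queue [Cairo, Vilnius, Lima]
Visit Cairo → queue [Vilnius, Lima]
Visit Vilnius → queue [Lima]
Visit Lima → queue []

Visit order: Oslo, Doha, Seoul, Perth, Manila, Bogota, Quito, Milan, Dubai, Lagos, Rabat, Kigali, Accra, Dakar, Tunis, Bern, Tokyo, Cairo, Vilnius, Lima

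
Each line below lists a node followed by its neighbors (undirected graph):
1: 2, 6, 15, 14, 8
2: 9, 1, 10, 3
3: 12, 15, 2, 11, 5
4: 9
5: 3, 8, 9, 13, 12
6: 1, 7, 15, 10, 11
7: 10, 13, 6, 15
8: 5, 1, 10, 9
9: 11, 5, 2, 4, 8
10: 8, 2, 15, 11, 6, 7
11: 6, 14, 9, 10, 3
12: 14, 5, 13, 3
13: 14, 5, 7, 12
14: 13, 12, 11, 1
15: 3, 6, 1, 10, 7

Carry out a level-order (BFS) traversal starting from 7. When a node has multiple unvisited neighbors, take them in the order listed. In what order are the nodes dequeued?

Visit 7; enqueue 10, 13, 6, 15 → queue [10, 13, 6, 15]
Visit 10; enqueue 8, 2, 11 → queue [13, 6, 15, 8, 2, 11]
Visit 13; enqueue 14, 5, 12 → queue [6, 15, 8, 2, 11, 14, 5, 12]
Visit 6; enqueue 1 → queue [15, 8, 2, 11, 14, 5, 12, 1]
Visit 15; enqueue 3 → queue [8, 2, 11, 14, 5, 12, 1, 3]
Visit 8; enqueue 9 → queue [2, 11, 14, 5, 12, 1, 3, 9]
Visit 2 → queue [11, 14, 5, 12, 1, 3, 9]
Visit 11 → queue [14, 5, 12, 1, 3, 9]
Visit 14 → queue [5, 12, 1, 3, 9]
Visit 5 → queue [12, 1, 3, 9]
Visit 12 → queue [1, 3, 9]
Visit 1 → queue [3, 9]
Visit 3 → queue [9]
Visit 9; enqueue 4 → queue [4]
Visit 4 → queue []

7 10 13 6 15 8 2 11 14 5 12 1 3 9 4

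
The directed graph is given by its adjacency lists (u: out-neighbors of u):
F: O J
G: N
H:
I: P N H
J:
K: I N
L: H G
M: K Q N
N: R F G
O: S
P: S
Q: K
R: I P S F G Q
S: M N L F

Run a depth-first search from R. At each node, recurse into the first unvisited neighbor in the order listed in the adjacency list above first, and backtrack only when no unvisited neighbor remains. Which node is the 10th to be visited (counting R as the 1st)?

Visit R
R → I
I → P
P → S
S → M
M → K
K → N
N → F
F → O
F → J
N → G
M → Q
S → L
L → H

Visit order: R, I, P, S, M, K, N, F, O, J, G, Q, L, H

J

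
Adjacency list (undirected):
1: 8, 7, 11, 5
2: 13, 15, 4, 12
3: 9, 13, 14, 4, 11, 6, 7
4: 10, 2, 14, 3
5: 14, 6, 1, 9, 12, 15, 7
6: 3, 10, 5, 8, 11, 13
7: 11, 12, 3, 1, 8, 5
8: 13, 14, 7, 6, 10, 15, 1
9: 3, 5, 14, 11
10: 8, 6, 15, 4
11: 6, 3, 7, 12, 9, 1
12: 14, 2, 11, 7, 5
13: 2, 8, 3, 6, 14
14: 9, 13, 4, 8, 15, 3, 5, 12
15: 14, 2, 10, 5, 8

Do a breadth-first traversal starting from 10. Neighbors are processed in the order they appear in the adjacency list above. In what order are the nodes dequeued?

10 → 8 → 6 → 15 → 4 → 13 → 14 → 7 → 1 → 3 → 5 → 11 → 2 → 9 → 12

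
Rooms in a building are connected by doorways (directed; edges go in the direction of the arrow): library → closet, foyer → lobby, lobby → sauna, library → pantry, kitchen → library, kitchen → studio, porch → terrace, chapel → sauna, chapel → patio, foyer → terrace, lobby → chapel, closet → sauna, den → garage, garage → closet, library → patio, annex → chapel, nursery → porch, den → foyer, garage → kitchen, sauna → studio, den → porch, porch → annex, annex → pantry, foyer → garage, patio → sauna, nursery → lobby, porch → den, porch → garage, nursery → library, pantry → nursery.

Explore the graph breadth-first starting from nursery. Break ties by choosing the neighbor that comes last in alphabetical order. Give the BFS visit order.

Visit nursery; enqueue porch, lobby, library → queue [porch, lobby, library]
Visit porch; enqueue terrace, garage, den, annex → queue [lobby, library, terrace, garage, den, annex]
Visit lobby; enqueue sauna, chapel → queue [library, terrace, garage, den, annex, sauna, chapel]
Visit library; enqueue patio, pantry, closet → queue [terrace, garage, den, annex, sauna, chapel, patio, pantry, closet]
Visit terrace → queue [garage, den, annex, sauna, chapel, patio, pantry, closet]
Visit garage; enqueue kitchen → queue [den, annex, sauna, chapel, patio, pantry, closet, kitchen]
Visit den; enqueue foyer → queue [annex, sauna, chapel, patio, pantry, closet, kitchen, foyer]
Visit annex → queue [sauna, chapel, patio, pantry, closet, kitchen, foyer]
Visit sauna; enqueue studio → queue [chapel, patio, pantry, closet, kitchen, foyer, studio]
Visit chapel → queue [patio, pantry, closet, kitchen, foyer, studio]
Visit patio → queue [pantry, closet, kitchen, foyer, studio]
Visit pantry → queue [closet, kitchen, foyer, studio]
Visit closet → queue [kitchen, foyer, studio]
Visit kitchen → queue [foyer, studio]
Visit foyer → queue [studio]
Visit studio → queue []

nursery porch lobby library terrace garage den annex sauna chapel patio pantry closet kitchen foyer studio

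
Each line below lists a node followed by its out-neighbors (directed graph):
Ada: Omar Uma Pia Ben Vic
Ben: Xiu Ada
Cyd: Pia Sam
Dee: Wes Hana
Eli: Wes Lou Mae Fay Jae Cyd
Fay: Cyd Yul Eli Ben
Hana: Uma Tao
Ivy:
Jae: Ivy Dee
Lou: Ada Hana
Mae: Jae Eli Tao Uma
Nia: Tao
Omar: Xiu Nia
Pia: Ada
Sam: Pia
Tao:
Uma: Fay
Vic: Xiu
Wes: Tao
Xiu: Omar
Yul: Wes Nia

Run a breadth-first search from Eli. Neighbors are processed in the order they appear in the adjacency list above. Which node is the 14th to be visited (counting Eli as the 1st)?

Ivy

Visit Eli; enqueue Wes, Lou, Mae, Fay, Jae, Cyd → queue [Wes, Lou, Mae, Fay, Jae, Cyd]
Visit Wes; enqueue Tao → queue [Lou, Mae, Fay, Jae, Cyd, Tao]
Visit Lou; enqueue Ada, Hana → queue [Mae, Fay, Jae, Cyd, Tao, Ada, Hana]
Visit Mae; enqueue Uma → queue [Fay, Jae, Cyd, Tao, Ada, Hana, Uma]
Visit Fay; enqueue Yul, Ben → queue [Jae, Cyd, Tao, Ada, Hana, Uma, Yul, Ben]
Visit Jae; enqueue Ivy, Dee → queue [Cyd, Tao, Ada, Hana, Uma, Yul, Ben, Ivy, Dee]
Visit Cyd; enqueue Pia, Sam → queue [Tao, Ada, Hana, Uma, Yul, Ben, Ivy, Dee, Pia, Sam]
Visit Tao → queue [Ada, Hana, Uma, Yul, Ben, Ivy, Dee, Pia, Sam]
Visit Ada; enqueue Omar, Vic → queue [Hana, Uma, Yul, Ben, Ivy, Dee, Pia, Sam, Omar, Vic]
Visit Hana → queue [Uma, Yul, Ben, Ivy, Dee, Pia, Sam, Omar, Vic]
Visit Uma → queue [Yul, Ben, Ivy, Dee, Pia, Sam, Omar, Vic]
Visit Yul; enqueue Nia → queue [Ben, Ivy, Dee, Pia, Sam, Omar, Vic, Nia]
Visit Ben; enqueue Xiu → queue [Ivy, Dee, Pia, Sam, Omar, Vic, Nia, Xiu]
Visit Ivy → queue [Dee, Pia, Sam, Omar, Vic, Nia, Xiu]
Visit Dee → queue [Pia, Sam, Omar, Vic, Nia, Xiu]
Visit Pia → queue [Sam, Omar, Vic, Nia, Xiu]
Visit Sam → queue [Omar, Vic, Nia, Xiu]
Visit Omar → queue [Vic, Nia, Xiu]
Visit Vic → queue [Nia, Xiu]
Visit Nia → queue [Xiu]
Visit Xiu → queue []

Visit order: Eli, Wes, Lou, Mae, Fay, Jae, Cyd, Tao, Ada, Hana, Uma, Yul, Ben, Ivy, Dee, Pia, Sam, Omar, Vic, Nia, Xiu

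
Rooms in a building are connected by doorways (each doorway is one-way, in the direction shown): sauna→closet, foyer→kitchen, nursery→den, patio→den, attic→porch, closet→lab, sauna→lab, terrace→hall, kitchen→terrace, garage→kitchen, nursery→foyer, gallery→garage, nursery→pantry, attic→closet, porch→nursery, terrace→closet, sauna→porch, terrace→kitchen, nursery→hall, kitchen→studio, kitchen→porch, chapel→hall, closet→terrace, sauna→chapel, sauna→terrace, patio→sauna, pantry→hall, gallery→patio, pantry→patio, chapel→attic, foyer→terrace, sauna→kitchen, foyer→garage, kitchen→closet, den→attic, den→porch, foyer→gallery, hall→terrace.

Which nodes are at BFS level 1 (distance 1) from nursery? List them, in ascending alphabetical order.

den, foyer, hall, pantry

Level 0: nursery
Level 1: den, foyer, hall, pantry
Level 2: attic, gallery, garage, kitchen, patio, porch, terrace
Level 3: closet, sauna, studio
Level 4: chapel, lab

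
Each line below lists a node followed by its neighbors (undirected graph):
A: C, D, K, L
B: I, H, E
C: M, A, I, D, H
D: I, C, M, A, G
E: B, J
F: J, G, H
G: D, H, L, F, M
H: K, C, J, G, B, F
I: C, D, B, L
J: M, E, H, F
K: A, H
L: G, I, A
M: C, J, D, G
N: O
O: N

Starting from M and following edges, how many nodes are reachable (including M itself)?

13

BFS from M visits: M, C, D, G, J, A, H, I, F, L, E, K, B
Reachable nodes: 13 of 15 total.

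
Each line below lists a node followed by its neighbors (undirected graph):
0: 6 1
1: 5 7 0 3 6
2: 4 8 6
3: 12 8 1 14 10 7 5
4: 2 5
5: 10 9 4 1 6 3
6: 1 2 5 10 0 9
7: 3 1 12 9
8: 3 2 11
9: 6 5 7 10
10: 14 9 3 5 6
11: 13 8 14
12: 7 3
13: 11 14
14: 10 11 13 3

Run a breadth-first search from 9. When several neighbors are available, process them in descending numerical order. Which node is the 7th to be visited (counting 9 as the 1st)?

3

Visit 9; enqueue 10, 7, 6, 5 → queue [10, 7, 6, 5]
Visit 10; enqueue 14, 3 → queue [7, 6, 5, 14, 3]
Visit 7; enqueue 12, 1 → queue [6, 5, 14, 3, 12, 1]
Visit 6; enqueue 2, 0 → queue [5, 14, 3, 12, 1, 2, 0]
Visit 5; enqueue 4 → queue [14, 3, 12, 1, 2, 0, 4]
Visit 14; enqueue 13, 11 → queue [3, 12, 1, 2, 0, 4, 13, 11]
Visit 3; enqueue 8 → queue [12, 1, 2, 0, 4, 13, 11, 8]
Visit 12 → queue [1, 2, 0, 4, 13, 11, 8]
Visit 1 → queue [2, 0, 4, 13, 11, 8]
Visit 2 → queue [0, 4, 13, 11, 8]
Visit 0 → queue [4, 13, 11, 8]
Visit 4 → queue [13, 11, 8]
Visit 13 → queue [11, 8]
Visit 11 → queue [8]
Visit 8 → queue []

Visit order: 9, 10, 7, 6, 5, 14, 3, 12, 1, 2, 0, 4, 13, 11, 8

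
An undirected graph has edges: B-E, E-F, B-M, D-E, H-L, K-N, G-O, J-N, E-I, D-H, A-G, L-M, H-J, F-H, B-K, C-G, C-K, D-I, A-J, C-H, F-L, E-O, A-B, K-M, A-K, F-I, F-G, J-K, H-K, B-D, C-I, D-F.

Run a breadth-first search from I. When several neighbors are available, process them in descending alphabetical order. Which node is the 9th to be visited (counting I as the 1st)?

O

Visit I; enqueue F, E, D, C → queue [F, E, D, C]
Visit F; enqueue L, H, G → queue [E, D, C, L, H, G]
Visit E; enqueue O, B → queue [D, C, L, H, G, O, B]
Visit D → queue [C, L, H, G, O, B]
Visit C; enqueue K → queue [L, H, G, O, B, K]
Visit L; enqueue M → queue [H, G, O, B, K, M]
Visit H; enqueue J → queue [G, O, B, K, M, J]
Visit G; enqueue A → queue [O, B, K, M, J, A]
Visit O → queue [B, K, M, J, A]
Visit B → queue [K, M, J, A]
Visit K; enqueue N → queue [M, J, A, N]
Visit M → queue [J, A, N]
Visit J → queue [A, N]
Visit A → queue [N]
Visit N → queue []

Visit order: I, F, E, D, C, L, H, G, O, B, K, M, J, A, N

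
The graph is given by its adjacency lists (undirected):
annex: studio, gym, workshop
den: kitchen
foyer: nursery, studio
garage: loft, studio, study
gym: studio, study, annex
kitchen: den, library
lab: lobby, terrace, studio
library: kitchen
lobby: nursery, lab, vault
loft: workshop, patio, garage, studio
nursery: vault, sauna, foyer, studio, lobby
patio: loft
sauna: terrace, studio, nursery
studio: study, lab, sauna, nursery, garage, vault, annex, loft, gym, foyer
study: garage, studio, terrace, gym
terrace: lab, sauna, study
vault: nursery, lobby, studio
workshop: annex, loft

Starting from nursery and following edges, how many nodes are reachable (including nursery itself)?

BFS from nursery visits: nursery, vault, sauna, foyer, studio, lobby, terrace, study, lab, garage, annex, loft, gym, workshop, patio
Reachable nodes: 15 of 18 total.

15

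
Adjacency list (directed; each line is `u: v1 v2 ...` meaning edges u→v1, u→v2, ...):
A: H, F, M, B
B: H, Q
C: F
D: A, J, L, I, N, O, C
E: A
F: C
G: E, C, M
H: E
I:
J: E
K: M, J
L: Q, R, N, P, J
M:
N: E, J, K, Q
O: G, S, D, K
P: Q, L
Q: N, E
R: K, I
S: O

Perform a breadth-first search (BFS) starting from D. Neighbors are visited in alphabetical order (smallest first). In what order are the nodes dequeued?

D, A, C, I, J, L, N, O, B, F, H, M, E, P, Q, R, K, G, S

Visit D; enqueue A, C, I, J, L, N, O → queue [A, C, I, J, L, N, O]
Visit A; enqueue B, F, H, M → queue [C, I, J, L, N, O, B, F, H, M]
Visit C → queue [I, J, L, N, O, B, F, H, M]
Visit I → queue [J, L, N, O, B, F, H, M]
Visit J; enqueue E → queue [L, N, O, B, F, H, M, E]
Visit L; enqueue P, Q, R → queue [N, O, B, F, H, M, E, P, Q, R]
Visit N; enqueue K → queue [O, B, F, H, M, E, P, Q, R, K]
Visit O; enqueue G, S → queue [B, F, H, M, E, P, Q, R, K, G, S]
Visit B → queue [F, H, M, E, P, Q, R, K, G, S]
Visit F → queue [H, M, E, P, Q, R, K, G, S]
Visit H → queue [M, E, P, Q, R, K, G, S]
Visit M → queue [E, P, Q, R, K, G, S]
Visit E → queue [P, Q, R, K, G, S]
Visit P → queue [Q, R, K, G, S]
Visit Q → queue [R, K, G, S]
Visit R → queue [K, G, S]
Visit K → queue [G, S]
Visit G → queue [S]
Visit S → queue []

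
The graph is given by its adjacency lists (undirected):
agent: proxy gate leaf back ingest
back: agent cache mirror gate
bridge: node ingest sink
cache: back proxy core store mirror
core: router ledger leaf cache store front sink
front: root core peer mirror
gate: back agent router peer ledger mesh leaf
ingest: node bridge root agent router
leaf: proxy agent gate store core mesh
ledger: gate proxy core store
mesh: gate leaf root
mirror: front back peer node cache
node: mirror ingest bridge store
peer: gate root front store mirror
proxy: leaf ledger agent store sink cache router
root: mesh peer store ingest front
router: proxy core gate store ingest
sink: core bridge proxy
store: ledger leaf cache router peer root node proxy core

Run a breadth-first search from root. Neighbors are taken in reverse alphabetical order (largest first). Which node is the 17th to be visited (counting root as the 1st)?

agent

Visit root; enqueue store, peer, mesh, ingest, front → queue [store, peer, mesh, ingest, front]
Visit store; enqueue router, proxy, node, ledger, leaf, core, cache → queue [peer, mesh, ingest, front, router, proxy, node, ledger, leaf, core, cache]
Visit peer; enqueue mirror, gate → queue [mesh, ingest, front, router, proxy, node, ledger, leaf, core, cache, mirror, gate]
Visit mesh → queue [ingest, front, router, proxy, node, ledger, leaf, core, cache, mirror, gate]
Visit ingest; enqueue bridge, agent → queue [front, router, proxy, node, ledger, leaf, core, cache, mirror, gate, bridge, agent]
Visit front → queue [router, proxy, node, ledger, leaf, core, cache, mirror, gate, bridge, agent]
Visit router → queue [proxy, node, ledger, leaf, core, cache, mirror, gate, bridge, agent]
Visit proxy; enqueue sink → queue [node, ledger, leaf, core, cache, mirror, gate, bridge, agent, sink]
Visit node → queue [ledger, leaf, core, cache, mirror, gate, bridge, agent, sink]
Visit ledger → queue [leaf, core, cache, mirror, gate, bridge, agent, sink]
Visit leaf → queue [core, cache, mirror, gate, bridge, agent, sink]
Visit core → queue [cache, mirror, gate, bridge, agent, sink]
Visit cache; enqueue back → queue [mirror, gate, bridge, agent, sink, back]
Visit mirror → queue [gate, bridge, agent, sink, back]
Visit gate → queue [bridge, agent, sink, back]
Visit bridge → queue [agent, sink, back]
Visit agent → queue [sink, back]
Visit sink → queue [back]
Visit back → queue []

Visit order: root, store, peer, mesh, ingest, front, router, proxy, node, ledger, leaf, core, cache, mirror, gate, bridge, agent, sink, back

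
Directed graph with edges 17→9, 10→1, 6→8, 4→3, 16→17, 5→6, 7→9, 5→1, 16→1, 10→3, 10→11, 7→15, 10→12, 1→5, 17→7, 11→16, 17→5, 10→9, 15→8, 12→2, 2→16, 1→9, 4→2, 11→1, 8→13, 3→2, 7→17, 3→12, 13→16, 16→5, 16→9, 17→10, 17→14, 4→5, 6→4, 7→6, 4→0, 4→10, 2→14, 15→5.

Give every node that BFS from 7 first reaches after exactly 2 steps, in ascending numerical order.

4, 5, 8, 10, 14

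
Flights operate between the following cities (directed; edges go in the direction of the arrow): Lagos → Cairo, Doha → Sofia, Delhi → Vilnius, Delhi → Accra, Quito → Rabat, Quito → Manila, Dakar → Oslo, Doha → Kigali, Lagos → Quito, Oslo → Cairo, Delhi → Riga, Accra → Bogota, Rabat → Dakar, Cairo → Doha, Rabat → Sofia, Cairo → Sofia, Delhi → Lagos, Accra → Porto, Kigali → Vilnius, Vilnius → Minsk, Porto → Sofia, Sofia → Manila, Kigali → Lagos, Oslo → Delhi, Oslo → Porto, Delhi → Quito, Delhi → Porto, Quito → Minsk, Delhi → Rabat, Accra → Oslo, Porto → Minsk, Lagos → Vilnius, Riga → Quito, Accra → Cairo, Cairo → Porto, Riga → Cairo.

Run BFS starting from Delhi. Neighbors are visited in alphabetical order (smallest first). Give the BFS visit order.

Delhi -> Accra -> Lagos -> Porto -> Quito -> Rabat -> Riga -> Vilnius -> Bogota -> Cairo -> Oslo -> Minsk -> Sofia -> Manila -> Dakar -> Doha -> Kigali

Visit Delhi; enqueue Accra, Lagos, Porto, Quito, Rabat, Riga, Vilnius → queue [Accra, Lagos, Porto, Quito, Rabat, Riga, Vilnius]
Visit Accra; enqueue Bogota, Cairo, Oslo → queue [Lagos, Porto, Quito, Rabat, Riga, Vilnius, Bogota, Cairo, Oslo]
Visit Lagos → queue [Porto, Quito, Rabat, Riga, Vilnius, Bogota, Cairo, Oslo]
Visit Porto; enqueue Minsk, Sofia → queue [Quito, Rabat, Riga, Vilnius, Bogota, Cairo, Oslo, Minsk, Sofia]
Visit Quito; enqueue Manila → queue [Rabat, Riga, Vilnius, Bogota, Cairo, Oslo, Minsk, Sofia, Manila]
Visit Rabat; enqueue Dakar → queue [Riga, Vilnius, Bogota, Cairo, Oslo, Minsk, Sofia, Manila, Dakar]
Visit Riga → queue [Vilnius, Bogota, Cairo, Oslo, Minsk, Sofia, Manila, Dakar]
Visit Vilnius → queue [Bogota, Cairo, Oslo, Minsk, Sofia, Manila, Dakar]
Visit Bogota → queue [Cairo, Oslo, Minsk, Sofia, Manila, Dakar]
Visit Cairo; enqueue Doha → queue [Oslo, Minsk, Sofia, Manila, Dakar, Doha]
Visit Oslo → queue [Minsk, Sofia, Manila, Dakar, Doha]
Visit Minsk → queue [Sofia, Manila, Dakar, Doha]
Visit Sofia → queue [Manila, Dakar, Doha]
Visit Manila → queue [Dakar, Doha]
Visit Dakar → queue [Doha]
Visit Doha; enqueue Kigali → queue [Kigali]
Visit Kigali → queue []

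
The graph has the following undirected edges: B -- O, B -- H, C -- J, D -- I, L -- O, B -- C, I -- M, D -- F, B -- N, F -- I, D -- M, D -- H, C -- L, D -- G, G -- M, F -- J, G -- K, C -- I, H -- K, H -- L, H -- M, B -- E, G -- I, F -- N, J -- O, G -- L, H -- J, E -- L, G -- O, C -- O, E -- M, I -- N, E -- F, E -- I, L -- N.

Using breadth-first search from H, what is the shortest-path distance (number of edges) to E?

Level 0: H
Level 1: B, D, J, K, L, M
Level 2: C, E, F, G, I, N, O
E first appears at level 2.

2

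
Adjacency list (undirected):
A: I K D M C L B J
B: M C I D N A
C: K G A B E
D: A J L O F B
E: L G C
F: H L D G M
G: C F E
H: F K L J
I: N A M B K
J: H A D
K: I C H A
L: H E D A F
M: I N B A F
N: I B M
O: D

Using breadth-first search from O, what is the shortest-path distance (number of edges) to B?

Level 0: O
Level 1: D
Level 2: A, B, F, J, L
Level 3: C, E, G, H, I, K, M, N
B first appears at level 2.

2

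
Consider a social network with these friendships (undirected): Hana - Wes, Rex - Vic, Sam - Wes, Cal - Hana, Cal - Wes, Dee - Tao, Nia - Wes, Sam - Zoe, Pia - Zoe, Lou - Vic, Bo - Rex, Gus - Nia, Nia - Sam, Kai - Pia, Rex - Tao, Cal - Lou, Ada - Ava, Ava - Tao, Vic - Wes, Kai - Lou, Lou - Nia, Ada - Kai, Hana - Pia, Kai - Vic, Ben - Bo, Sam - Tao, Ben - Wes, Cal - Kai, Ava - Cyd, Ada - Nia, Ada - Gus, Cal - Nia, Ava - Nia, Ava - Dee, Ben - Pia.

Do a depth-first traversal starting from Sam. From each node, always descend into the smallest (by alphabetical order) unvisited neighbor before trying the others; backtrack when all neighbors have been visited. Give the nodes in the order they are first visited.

Sam -> Nia -> Ada -> Ava -> Cyd -> Dee -> Tao -> Rex -> Bo -> Ben -> Pia -> Hana -> Cal -> Kai -> Lou -> Vic -> Wes -> Zoe -> Gus

Visit Sam
Sam → Nia
Nia → Ada
Ada → Ava
Ava → Cyd
Ava → Dee
Dee → Tao
Tao → Rex
Rex → Bo
Bo → Ben
Ben → Pia
Pia → Hana
Hana → Cal
Cal → Kai
Kai → Lou
Lou → Vic
Vic → Wes
Pia → Zoe
Ada → Gus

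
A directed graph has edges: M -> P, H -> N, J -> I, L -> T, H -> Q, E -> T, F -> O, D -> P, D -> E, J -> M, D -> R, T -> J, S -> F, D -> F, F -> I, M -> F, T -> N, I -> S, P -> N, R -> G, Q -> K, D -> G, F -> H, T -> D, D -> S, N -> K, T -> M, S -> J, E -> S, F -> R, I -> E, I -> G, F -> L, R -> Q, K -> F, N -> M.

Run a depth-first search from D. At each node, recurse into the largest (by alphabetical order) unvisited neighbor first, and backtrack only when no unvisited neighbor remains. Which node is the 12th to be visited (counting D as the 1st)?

Visit D
D → S
S → J
J → M
M → P
P → N
N → K
K → F
F → R
R → Q
R → G
F → O
F → L
L → T
F → I
I → E
F → H

Visit order: D, S, J, M, P, N, K, F, R, Q, G, O, L, T, I, E, H

O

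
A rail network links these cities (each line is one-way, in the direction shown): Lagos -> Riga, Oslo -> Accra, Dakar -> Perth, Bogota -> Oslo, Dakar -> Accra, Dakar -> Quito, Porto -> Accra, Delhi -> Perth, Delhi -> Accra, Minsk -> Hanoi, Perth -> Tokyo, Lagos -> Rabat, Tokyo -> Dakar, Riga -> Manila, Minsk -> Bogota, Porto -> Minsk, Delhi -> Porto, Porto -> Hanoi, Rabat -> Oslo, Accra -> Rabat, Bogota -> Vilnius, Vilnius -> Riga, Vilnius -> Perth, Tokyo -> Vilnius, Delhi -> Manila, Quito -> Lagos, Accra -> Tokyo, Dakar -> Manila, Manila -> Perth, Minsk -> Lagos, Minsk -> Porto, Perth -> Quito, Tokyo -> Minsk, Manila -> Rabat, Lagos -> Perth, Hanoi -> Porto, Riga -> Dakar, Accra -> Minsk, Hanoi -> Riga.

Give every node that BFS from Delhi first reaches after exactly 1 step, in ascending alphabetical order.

Accra, Manila, Perth, Porto

Level 0: Delhi
Level 1: Accra, Manila, Perth, Porto
Level 2: Hanoi, Minsk, Quito, Rabat, Tokyo
Level 3: Bogota, Dakar, Lagos, Oslo, Riga, Vilnius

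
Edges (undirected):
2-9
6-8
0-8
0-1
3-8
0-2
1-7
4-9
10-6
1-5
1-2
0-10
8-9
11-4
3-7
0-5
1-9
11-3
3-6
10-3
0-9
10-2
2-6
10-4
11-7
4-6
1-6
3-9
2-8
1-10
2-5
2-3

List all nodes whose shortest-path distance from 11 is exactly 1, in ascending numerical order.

3, 4, 7

Level 0: 11
Level 1: 3, 4, 7
Level 2: 1, 2, 6, 8, 9, 10
Level 3: 0, 5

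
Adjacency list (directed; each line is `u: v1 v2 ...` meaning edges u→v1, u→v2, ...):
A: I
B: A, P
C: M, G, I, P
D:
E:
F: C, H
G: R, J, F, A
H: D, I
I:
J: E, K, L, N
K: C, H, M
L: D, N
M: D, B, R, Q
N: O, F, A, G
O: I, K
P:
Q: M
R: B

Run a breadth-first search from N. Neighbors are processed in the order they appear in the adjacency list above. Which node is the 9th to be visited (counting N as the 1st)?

Visit N; enqueue O, F, A, G → queue [O, F, A, G]
Visit O; enqueue I, K → queue [F, A, G, I, K]
Visit F; enqueue C, H → queue [A, G, I, K, C, H]
Visit A → queue [G, I, K, C, H]
Visit G; enqueue R, J → queue [I, K, C, H, R, J]
Visit I → queue [K, C, H, R, J]
Visit K; enqueue M → queue [C, H, R, J, M]
Visit C; enqueue P → queue [H, R, J, M, P]
Visit H; enqueue D → queue [R, J, M, P, D]
Visit R; enqueue B → queue [J, M, P, D, B]
Visit J; enqueue E, L → queue [M, P, D, B, E, L]
Visit M; enqueue Q → queue [P, D, B, E, L, Q]
Visit P → queue [D, B, E, L, Q]
Visit D → queue [B, E, L, Q]
Visit B → queue [E, L, Q]
Visit E → queue [L, Q]
Visit L → queue [Q]
Visit Q → queue []

Visit order: N, O, F, A, G, I, K, C, H, R, J, M, P, D, B, E, L, Q

H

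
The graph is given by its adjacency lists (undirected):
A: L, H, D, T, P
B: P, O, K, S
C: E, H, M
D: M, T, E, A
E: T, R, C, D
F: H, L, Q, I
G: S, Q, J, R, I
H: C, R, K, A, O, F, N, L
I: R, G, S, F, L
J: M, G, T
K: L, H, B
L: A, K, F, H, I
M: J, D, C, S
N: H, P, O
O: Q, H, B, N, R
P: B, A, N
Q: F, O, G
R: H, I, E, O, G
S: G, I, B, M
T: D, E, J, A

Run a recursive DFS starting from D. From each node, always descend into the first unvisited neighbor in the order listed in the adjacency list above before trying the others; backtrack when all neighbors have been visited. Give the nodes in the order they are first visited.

Visit D
D → M
M → J
J → G
G → S
S → I
I → R
R → H
H → C
C → E
E → T
T → A
A → L
L → K
K → B
B → P
P → N
N → O
O → Q
Q → F

D, M, J, G, S, I, R, H, C, E, T, A, L, K, B, P, N, O, Q, F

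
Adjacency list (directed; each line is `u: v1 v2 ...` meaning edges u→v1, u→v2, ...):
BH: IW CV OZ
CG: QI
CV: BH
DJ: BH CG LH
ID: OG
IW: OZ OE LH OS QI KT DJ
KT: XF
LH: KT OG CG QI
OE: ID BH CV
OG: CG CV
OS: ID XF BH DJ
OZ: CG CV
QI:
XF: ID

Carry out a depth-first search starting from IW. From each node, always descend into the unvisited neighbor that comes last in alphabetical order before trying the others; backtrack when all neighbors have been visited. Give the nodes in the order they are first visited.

Visit IW
IW → QI
IW → OZ
OZ → CV
CV → BH
OZ → CG
IW → OS
OS → XF
XF → ID
ID → OG
OS → DJ
DJ → LH
LH → KT
IW → OE

IW, QI, OZ, CV, BH, CG, OS, XF, ID, OG, DJ, LH, KT, OE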